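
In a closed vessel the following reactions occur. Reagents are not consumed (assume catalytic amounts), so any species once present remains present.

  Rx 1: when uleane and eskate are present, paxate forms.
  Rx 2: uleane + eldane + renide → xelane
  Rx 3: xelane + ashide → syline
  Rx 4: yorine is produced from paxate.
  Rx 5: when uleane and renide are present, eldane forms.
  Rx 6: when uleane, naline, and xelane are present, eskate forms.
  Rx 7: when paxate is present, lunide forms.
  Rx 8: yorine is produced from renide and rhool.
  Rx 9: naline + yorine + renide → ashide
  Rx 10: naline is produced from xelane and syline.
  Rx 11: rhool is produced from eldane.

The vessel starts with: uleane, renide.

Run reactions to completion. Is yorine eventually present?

uleane and renide present → eldane forms (Rx 5).
eldane present → rhool forms (Rx 11).
renide and rhool present → yorine forms (Rx 8).

Yes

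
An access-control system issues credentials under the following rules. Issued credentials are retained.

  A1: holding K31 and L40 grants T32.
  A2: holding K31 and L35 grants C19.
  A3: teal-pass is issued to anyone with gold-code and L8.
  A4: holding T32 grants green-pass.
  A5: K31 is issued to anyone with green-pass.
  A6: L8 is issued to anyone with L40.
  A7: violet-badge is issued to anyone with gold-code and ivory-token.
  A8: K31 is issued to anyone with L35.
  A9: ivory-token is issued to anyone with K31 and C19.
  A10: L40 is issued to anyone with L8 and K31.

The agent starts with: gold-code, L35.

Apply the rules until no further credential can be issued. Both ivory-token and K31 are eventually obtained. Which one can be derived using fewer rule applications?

K31

K31: Holding L35 grants K31 (A8). [1 rule application]
ivory-token: Holding L35 grants K31 (A8). Holding K31 and L35 grants C19 (A2). Holding K31 and C19 grants ivory-token (A9). [3 rule applications]
K31 needs fewer.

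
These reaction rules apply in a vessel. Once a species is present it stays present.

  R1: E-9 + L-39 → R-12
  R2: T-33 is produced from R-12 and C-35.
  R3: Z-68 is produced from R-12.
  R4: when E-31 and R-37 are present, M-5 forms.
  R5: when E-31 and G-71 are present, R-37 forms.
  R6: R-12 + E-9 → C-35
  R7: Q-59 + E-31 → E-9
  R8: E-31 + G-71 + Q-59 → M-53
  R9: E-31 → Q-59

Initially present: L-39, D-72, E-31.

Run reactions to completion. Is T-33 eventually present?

E-31 present → Q-59 forms (R9).
Q-59 and E-31 present → E-9 forms (R7).
E-9 and L-39 present → R-12 forms (R1).
R-12 and E-9 present → C-35 forms (R6).
R-12 and C-35 present → T-33 forms (R2).

Yes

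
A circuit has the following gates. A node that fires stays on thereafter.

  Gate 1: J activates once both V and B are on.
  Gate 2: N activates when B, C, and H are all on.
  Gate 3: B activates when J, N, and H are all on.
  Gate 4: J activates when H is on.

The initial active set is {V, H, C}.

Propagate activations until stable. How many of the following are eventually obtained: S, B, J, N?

1

Gate 4: H on → J on.
No rule produces S, and it is not given.
B would need J, N, and H (Gate 3), but N never turns on.
J: reached.
N would need B, C, and H (Gate 2), but B never turns on.
Reached: J — 1 of the 4.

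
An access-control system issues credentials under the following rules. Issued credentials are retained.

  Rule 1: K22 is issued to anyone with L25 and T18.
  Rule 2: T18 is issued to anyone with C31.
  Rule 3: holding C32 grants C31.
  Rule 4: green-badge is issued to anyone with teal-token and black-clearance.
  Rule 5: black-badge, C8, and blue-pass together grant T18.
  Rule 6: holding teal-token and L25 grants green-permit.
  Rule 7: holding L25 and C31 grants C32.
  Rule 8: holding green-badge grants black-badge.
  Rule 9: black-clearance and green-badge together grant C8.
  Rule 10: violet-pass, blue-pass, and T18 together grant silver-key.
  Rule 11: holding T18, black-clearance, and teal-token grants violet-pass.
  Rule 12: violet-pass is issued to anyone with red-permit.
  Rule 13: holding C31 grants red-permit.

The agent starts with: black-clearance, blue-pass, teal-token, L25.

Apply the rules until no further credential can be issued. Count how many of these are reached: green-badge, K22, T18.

Holding teal-token and black-clearance grants green-badge (Rule 4).
Holding black-clearance and green-badge grants C8 (Rule 9).
Holding green-badge grants black-badge (Rule 8).
Holding black-badge, C8, and blue-pass grants T18 (Rule 5).
Holding L25 and T18 grants K22 (Rule 1).
green-badge: reached.
K22: reached.
T18: reached.
All 3 are reached.

3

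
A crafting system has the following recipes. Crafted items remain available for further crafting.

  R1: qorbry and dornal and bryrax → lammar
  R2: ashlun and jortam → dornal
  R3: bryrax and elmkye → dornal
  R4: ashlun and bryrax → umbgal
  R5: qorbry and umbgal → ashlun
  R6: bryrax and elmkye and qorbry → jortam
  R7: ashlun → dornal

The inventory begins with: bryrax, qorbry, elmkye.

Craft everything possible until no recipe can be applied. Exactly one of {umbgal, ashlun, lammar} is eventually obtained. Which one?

Using R3, bryrax and elmkye make dornal.
Using R1, qorbry, dornal, and bryrax make lammar.
ashlun would need qorbry and umbgal (R5), but umbgal is never obtained. umbgal would need ashlun and bryrax (R4), but ashlun is never obtained.

lammar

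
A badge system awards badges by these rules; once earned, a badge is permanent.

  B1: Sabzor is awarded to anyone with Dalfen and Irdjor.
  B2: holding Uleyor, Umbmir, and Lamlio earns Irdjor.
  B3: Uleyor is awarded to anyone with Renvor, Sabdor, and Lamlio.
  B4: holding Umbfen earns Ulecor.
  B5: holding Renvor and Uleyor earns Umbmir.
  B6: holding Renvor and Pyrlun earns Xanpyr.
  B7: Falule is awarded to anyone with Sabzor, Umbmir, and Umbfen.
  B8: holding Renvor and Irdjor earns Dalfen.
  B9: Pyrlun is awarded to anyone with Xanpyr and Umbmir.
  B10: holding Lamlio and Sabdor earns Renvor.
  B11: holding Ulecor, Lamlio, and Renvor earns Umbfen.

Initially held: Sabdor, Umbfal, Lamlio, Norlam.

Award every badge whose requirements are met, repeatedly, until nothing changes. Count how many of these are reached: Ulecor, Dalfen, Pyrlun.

1

With Lamlio and Sabdor, Renvor is earned (B10).
With Renvor, Sabdor, and Lamlio, Uleyor is earned (B3).
With Renvor and Uleyor, Umbmir is earned (B5).
With Uleyor, Umbmir, and Lamlio, Irdjor is earned (B2).
With Renvor and Irdjor, Dalfen is earned (B8).
Ulecor would need Umbfen (B4), but Umbfen is never earned.
Dalfen: reached.
Pyrlun would need Xanpyr and Umbmir (B9), but Xanpyr is never earned.
Reached: Dalfen — 1 of the 3.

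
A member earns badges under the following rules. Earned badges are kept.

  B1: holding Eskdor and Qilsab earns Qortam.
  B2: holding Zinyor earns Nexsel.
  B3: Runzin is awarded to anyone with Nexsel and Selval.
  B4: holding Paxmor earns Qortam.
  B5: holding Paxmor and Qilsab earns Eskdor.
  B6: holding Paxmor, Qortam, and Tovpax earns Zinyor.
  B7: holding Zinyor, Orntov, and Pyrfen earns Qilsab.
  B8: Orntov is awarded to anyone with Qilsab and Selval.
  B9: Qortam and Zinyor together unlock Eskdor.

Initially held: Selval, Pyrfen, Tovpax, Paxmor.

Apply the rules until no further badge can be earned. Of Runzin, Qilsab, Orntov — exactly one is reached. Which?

Runzin

With Paxmor, Qortam is earned (B4).
With Paxmor, Qortam, and Tovpax, Zinyor is earned (B6).
With Zinyor, Nexsel is earned (B2).
With Nexsel and Selval, Runzin is earned (B3).
Orntov would need Qilsab and Selval (B8), but Qilsab is never earned. Qilsab would need Zinyor, Orntov, and Pyrfen (B7), but Orntov is never earned.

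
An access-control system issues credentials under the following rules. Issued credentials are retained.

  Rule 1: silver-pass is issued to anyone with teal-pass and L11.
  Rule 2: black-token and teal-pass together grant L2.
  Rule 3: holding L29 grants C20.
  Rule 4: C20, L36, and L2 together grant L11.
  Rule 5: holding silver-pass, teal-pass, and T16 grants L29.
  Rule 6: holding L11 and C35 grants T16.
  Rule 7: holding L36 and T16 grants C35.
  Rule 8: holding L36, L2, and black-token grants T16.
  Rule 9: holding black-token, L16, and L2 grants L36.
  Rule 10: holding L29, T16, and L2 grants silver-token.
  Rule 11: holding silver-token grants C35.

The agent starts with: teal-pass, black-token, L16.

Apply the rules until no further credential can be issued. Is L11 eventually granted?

L11 would need C20, L36, and L2 (Rule 4), but C20 is never granted.

No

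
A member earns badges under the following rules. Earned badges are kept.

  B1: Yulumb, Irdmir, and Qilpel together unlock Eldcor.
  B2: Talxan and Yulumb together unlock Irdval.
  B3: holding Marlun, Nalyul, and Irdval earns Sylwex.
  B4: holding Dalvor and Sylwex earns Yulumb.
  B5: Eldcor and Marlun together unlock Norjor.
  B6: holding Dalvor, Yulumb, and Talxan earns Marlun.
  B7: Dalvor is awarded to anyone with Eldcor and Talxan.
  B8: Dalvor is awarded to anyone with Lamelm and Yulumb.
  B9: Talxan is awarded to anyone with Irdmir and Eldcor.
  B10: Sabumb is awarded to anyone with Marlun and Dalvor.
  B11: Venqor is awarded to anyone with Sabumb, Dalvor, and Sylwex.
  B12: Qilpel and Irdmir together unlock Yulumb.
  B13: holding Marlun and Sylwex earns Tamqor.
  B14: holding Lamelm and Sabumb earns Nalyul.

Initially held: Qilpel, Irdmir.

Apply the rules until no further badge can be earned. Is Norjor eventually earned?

With Qilpel and Irdmir, Yulumb is earned (B12).
With Yulumb, Irdmir, and Qilpel, Eldcor is earned (B1).
With Irdmir and Eldcor, Talxan is earned (B9).
With Eldcor and Talxan, Dalvor is earned (B7).
With Dalvor, Yulumb, and Talxan, Marlun is earned (B6).
With Eldcor and Marlun, Norjor is earned (B5).

Yes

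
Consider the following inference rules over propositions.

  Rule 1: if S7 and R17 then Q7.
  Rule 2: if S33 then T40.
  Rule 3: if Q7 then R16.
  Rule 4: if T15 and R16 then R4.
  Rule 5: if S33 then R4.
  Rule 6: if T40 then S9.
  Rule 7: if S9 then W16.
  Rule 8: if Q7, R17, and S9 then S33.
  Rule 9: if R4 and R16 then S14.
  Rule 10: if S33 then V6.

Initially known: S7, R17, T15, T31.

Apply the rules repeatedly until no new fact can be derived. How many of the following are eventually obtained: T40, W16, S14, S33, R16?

2

S7 and R17 hold, so Q7 follows (Rule 1).
Q7 holds, so R16 follows (Rule 3).
From T15 and R16, Rule 4 gives R4.
R4 and R16 hold, so S14 follows (Rule 9).
T40 would need S33 (Rule 2), but S33 is never established.
W16 would need S9 (Rule 7), but S9 is never established.
S14: reached.
S33 would need Q7, R17, and S9 (Rule 8), but S9 is never established.
R16: reached.
Reached: S14 and R16 — 2 of the 5.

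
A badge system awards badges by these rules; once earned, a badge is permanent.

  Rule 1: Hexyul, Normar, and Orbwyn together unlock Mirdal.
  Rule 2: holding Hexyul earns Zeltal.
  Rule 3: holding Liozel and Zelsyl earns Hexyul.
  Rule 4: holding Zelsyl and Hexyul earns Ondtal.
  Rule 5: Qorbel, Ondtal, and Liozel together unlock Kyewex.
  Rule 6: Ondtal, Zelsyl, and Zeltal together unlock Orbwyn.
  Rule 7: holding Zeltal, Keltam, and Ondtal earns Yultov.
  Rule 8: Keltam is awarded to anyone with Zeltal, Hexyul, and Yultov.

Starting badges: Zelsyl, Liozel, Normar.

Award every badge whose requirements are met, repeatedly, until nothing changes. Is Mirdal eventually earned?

Yes

With Liozel and Zelsyl, Hexyul is earned (Rule 3).
With Hexyul, Zeltal is earned (Rule 2).
With Zelsyl and Hexyul, Ondtal is earned (Rule 4).
With Ondtal, Zelsyl, and Zeltal, Orbwyn is earned (Rule 6).
With Hexyul, Normar, and Orbwyn, Mirdal is earned (Rule 1).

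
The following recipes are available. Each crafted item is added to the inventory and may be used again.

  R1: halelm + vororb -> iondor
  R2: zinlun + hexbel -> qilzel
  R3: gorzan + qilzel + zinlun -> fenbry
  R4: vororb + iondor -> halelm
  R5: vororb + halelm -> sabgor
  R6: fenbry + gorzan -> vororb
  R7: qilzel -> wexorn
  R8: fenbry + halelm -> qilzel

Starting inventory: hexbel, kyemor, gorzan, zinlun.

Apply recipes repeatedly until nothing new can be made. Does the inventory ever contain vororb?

zinlun + hexbel -> qilzel (R2).
gorzan + qilzel + zinlun -> fenbry (R3).
fenbry + gorzan -> vororb (R6).

Yes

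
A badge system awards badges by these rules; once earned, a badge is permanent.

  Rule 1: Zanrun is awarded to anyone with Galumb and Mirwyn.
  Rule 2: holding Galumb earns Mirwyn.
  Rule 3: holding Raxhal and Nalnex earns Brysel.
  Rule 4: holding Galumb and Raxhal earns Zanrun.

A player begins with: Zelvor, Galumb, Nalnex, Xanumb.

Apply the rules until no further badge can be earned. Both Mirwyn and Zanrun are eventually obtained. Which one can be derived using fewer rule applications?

Mirwyn

Mirwyn: With Galumb, Mirwyn is earned (Rule 2). [1 rule application]
Zanrun: With Galumb, Mirwyn is earned (Rule 2). With Galumb and Mirwyn, Zanrun is earned (Rule 1). [2 rule applications]
Mirwyn needs fewer.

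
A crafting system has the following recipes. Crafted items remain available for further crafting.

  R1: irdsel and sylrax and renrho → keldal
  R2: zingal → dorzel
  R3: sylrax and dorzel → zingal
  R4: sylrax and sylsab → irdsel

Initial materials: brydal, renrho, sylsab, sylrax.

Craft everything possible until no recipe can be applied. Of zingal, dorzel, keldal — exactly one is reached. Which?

keldal

Using R4, sylrax and sylsab make irdsel.
irdsel and sylrax and renrho → keldal (R1).
dorzel would need zingal (R2), but zingal is never obtained. zingal would need sylrax and dorzel (R3), but dorzel is never obtained.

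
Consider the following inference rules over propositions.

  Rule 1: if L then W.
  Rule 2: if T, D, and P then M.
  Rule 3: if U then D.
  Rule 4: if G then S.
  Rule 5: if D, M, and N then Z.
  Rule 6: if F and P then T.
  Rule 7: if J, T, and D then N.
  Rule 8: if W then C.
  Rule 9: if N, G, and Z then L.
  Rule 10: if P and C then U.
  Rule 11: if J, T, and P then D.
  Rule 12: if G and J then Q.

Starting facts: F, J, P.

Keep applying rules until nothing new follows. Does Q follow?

No

Q would need G and J (Rule 12), but G is never established.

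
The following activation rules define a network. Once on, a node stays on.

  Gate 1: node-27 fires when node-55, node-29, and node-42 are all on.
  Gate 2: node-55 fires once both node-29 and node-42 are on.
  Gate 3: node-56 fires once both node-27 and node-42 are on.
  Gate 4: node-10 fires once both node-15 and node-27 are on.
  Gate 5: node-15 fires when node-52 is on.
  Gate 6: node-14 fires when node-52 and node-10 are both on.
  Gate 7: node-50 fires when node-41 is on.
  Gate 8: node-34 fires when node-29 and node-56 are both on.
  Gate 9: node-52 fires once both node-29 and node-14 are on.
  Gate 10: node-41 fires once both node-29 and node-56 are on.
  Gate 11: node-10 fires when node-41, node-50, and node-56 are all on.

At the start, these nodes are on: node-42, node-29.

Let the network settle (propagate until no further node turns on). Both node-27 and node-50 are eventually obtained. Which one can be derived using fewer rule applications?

node-27

node-27: Gate 2: node-29 and node-42 on → node-55 on. node-55, node-29, and node-42 are on, so node-27 fires (Gate 1). [2 rule applications]
node-50: node-29 and node-42 are on, so node-55 fires (Gate 2). Gate 1: node-55, node-29, and node-42 on → node-27 on. Gate 3: node-27 and node-42 on → node-56 on. node-29 and node-56 are on, so node-41 fires (Gate 10). node-41 is on, so node-50 fires (Gate 7). [5 rule applications]
node-27 needs fewer.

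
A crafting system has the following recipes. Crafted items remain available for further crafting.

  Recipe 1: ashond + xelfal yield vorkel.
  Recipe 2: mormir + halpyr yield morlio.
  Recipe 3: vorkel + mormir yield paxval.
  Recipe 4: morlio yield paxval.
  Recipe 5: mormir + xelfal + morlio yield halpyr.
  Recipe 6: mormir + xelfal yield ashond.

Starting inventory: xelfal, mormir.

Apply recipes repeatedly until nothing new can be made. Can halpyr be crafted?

No

halpyr would need mormir, xelfal, and morlio (Recipe 5), but morlio is never obtained.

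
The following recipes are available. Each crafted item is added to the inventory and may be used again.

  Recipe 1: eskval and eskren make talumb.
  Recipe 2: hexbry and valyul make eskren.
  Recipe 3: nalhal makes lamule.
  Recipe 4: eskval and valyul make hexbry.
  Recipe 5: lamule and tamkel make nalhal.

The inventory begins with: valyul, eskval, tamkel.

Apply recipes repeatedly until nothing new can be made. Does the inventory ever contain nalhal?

nalhal would need lamule and tamkel (Recipe 5), but lamule is never obtained.

No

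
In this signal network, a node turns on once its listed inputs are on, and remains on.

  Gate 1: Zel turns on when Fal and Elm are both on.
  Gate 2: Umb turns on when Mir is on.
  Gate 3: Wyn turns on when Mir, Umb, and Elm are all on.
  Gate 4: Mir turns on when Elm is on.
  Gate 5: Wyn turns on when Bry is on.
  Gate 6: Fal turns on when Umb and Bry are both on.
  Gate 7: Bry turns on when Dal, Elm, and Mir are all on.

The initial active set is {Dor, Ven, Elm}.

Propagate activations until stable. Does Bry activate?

Bry would need Dal, Elm, and Mir (Gate 7), but Dal never turns on.

No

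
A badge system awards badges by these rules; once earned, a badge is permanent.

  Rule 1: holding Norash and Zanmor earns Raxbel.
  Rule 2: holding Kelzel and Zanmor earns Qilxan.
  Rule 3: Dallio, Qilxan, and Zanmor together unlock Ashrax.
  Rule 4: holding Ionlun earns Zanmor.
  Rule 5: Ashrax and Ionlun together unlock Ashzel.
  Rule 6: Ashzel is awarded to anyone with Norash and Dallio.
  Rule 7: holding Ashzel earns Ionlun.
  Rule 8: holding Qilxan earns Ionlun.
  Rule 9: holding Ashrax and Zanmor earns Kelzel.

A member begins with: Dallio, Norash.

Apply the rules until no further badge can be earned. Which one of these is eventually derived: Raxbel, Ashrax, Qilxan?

Raxbel

With Norash and Dallio, Ashzel is earned (Rule 6).
With Ashzel, Ionlun is earned (Rule 7).
With Ionlun, Zanmor is earned (Rule 4).
With Norash and Zanmor, Raxbel is earned (Rule 1).
Ashrax would need Dallio, Qilxan, and Zanmor (Rule 3), but Qilxan is never earned. Qilxan would need Kelzel and Zanmor (Rule 2), but Kelzel is never earned.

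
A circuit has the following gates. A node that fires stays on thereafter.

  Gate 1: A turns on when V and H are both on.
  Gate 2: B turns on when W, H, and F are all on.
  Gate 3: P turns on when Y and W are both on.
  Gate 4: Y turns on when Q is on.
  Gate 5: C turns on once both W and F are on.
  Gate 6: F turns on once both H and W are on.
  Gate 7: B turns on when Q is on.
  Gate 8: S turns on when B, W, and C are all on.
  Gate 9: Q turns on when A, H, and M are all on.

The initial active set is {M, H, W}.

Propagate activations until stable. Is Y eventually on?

No

Y would need Q (Gate 4), but Q never turns on.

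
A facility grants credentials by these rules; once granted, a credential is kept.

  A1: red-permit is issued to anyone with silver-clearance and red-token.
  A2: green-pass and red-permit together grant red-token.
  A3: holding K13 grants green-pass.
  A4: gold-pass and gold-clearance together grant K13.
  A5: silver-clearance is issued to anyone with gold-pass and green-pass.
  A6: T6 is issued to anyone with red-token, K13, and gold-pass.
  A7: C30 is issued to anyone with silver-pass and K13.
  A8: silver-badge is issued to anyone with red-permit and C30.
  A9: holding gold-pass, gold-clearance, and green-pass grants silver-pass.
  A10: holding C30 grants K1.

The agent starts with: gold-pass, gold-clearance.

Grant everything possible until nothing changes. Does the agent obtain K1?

Yes

Holding gold-pass and gold-clearance grants K13 (A4).
Holding K13 grants green-pass (A3).
Holding gold-pass, gold-clearance, and green-pass grants silver-pass (A9).
Holding silver-pass and K13 grants C30 (A7).
Holding C30 grants K1 (A10).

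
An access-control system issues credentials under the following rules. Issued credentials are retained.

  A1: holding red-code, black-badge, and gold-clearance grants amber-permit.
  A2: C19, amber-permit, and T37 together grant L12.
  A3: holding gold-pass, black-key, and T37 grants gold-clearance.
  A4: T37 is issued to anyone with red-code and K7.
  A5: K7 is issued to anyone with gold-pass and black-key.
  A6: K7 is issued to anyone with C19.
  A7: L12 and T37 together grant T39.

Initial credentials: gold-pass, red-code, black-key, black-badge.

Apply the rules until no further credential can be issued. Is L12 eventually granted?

No

L12 would need C19, amber-permit, and T37 (A2), but C19 is never granted.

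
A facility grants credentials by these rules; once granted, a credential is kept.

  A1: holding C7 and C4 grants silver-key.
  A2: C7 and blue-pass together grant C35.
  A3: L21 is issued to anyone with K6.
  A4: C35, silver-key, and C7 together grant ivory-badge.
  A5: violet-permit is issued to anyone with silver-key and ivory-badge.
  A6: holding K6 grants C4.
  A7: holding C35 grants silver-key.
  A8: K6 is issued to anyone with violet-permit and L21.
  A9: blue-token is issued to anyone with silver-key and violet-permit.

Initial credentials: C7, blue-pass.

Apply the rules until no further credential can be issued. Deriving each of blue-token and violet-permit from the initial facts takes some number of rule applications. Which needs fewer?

violet-permit

violet-permit: Holding C7 and blue-pass grants C35 (A2). Holding C35 grants silver-key (A7). Holding C35, silver-key, and C7 grants ivory-badge (A4). Holding silver-key and ivory-badge grants violet-permit (A5). [4 rule applications]
blue-token: Holding C7 and blue-pass grants C35 (A2). Holding C35 grants silver-key (A7). Holding C35, silver-key, and C7 grants ivory-badge (A4). Holding silver-key and ivory-badge grants violet-permit (A5). Holding silver-key and violet-permit grants blue-token (A9). [5 rule applications]
violet-permit needs fewer.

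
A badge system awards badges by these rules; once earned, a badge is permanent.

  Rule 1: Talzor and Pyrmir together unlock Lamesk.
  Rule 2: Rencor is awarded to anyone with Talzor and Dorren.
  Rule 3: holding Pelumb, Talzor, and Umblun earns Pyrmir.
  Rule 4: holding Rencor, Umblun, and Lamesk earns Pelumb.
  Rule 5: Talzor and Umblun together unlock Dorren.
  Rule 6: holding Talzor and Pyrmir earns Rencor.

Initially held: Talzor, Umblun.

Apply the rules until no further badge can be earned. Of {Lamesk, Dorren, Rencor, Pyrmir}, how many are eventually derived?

With Talzor and Umblun, Dorren is earned (Rule 5).
With Talzor and Dorren, Rencor is earned (Rule 2).
Lamesk would need Talzor and Pyrmir (Rule 1), but Pyrmir is never earned.
Dorren: reached.
Rencor: reached.
Pyrmir would need Pelumb, Talzor, and Umblun (Rule 3), but Pelumb is never earned.
Reached: Dorren and Rencor — 2 of the 4.

2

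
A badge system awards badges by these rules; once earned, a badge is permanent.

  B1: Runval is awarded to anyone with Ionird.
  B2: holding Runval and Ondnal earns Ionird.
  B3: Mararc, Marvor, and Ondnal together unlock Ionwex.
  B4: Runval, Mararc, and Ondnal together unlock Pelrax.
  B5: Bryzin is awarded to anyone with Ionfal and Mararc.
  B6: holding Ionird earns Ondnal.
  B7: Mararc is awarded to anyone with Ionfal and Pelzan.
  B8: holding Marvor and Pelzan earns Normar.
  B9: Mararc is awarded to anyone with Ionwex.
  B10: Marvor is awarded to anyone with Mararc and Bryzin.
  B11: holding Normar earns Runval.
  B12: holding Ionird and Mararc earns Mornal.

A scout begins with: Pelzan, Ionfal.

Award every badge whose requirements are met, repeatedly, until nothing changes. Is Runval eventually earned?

With Ionfal and Pelzan, Mararc is earned (B7).
With Ionfal and Mararc, Bryzin is earned (B5).
With Mararc and Bryzin, Marvor is earned (B10).
With Marvor and Pelzan, Normar is earned (B8).
With Normar, Runval is earned (B11).

Yes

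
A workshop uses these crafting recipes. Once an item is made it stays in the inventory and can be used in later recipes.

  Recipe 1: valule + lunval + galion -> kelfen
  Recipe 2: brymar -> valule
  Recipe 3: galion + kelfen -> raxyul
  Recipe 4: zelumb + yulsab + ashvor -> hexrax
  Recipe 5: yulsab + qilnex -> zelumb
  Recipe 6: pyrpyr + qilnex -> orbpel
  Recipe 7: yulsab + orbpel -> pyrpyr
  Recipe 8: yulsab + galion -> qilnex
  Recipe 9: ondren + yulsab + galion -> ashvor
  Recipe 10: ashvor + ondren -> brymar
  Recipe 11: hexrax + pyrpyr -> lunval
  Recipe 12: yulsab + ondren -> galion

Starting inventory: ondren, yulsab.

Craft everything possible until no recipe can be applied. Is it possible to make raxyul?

raxyul would need galion and kelfen (Recipe 3), but kelfen is never obtained.

No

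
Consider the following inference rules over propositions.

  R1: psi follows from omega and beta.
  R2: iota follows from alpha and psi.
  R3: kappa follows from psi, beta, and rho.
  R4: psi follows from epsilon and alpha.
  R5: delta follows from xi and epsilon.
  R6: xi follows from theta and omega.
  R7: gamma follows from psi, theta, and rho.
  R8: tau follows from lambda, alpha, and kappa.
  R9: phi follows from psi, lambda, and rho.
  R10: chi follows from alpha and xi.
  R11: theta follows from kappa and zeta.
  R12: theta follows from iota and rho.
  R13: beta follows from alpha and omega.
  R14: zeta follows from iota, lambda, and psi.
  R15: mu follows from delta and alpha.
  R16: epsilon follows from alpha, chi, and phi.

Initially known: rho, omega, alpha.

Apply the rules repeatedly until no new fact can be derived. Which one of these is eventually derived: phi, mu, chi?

From alpha and omega, R13 gives beta.
From omega and beta, R1 gives psi.
alpha and psi hold, so iota follows (R2).
iota and rho hold, so theta follows (R12).
theta and omega hold, so xi follows (R6).
alpha and xi hold, so chi follows (R10).
phi would need psi, lambda, and rho (R9), but lambda is never established. mu would need delta and alpha (R15), but delta is never established.

chi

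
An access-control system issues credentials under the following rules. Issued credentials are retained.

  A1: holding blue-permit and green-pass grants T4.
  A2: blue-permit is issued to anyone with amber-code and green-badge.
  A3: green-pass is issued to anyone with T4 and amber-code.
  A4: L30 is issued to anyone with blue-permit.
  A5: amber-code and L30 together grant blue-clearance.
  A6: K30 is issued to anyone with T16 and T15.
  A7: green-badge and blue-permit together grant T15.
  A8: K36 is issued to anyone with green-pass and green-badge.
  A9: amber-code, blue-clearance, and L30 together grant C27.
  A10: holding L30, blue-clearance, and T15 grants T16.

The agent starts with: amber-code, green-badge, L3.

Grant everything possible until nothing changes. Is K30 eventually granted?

Holding amber-code and green-badge grants blue-permit (A2).
Holding green-badge and blue-permit grants T15 (A7).
Holding blue-permit grants L30 (A4).
Holding amber-code and L30 grants blue-clearance (A5).
Holding L30, blue-clearance, and T15 grants T16 (A10).
Holding T16 and T15 grants K30 (A6).

Yes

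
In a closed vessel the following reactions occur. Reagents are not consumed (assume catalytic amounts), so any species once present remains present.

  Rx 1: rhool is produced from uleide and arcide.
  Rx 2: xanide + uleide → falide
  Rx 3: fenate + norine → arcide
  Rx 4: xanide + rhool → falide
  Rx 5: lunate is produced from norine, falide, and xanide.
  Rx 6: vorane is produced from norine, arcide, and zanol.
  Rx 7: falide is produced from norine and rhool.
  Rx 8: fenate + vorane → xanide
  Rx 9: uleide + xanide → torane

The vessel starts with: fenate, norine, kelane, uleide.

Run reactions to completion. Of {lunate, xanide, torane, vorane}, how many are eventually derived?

0

lunate would need norine, falide, and xanide (Rx 5), but xanide never forms.
xanide would need fenate and vorane (Rx 8), but vorane never forms.
torane would need uleide and xanide (Rx 9), but xanide never forms.
vorane would need norine, arcide, and zanol (Rx 6), but zanol never forms.
None of the 4 are reached.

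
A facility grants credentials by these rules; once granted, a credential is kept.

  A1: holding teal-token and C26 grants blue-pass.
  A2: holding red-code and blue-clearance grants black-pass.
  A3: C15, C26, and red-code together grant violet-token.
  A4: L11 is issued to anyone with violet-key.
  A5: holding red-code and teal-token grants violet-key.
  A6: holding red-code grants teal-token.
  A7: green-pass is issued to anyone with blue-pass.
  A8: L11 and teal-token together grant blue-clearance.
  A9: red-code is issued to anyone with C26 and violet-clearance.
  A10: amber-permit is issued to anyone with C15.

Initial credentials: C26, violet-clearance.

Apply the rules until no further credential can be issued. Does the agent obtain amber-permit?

No

amber-permit would need C15 (A10), but C15 is never granted.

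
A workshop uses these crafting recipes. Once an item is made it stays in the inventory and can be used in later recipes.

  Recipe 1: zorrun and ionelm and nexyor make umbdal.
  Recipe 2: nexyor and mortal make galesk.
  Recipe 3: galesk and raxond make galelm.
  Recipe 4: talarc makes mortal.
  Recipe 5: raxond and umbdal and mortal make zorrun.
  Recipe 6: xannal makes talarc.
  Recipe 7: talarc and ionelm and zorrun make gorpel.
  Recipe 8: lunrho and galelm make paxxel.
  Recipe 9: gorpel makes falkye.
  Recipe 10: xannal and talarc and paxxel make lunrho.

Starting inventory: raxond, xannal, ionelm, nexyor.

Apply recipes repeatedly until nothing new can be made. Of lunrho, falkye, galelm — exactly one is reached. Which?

galelm

Using Recipe 6, xannal makes talarc.
talarc → mortal (Recipe 4).
Using Recipe 2, nexyor and mortal make galesk.
Using Recipe 3, galesk and raxond make galelm.
falkye would need gorpel (Recipe 9), but gorpel is never obtained. lunrho would need xannal, talarc, and paxxel (Recipe 10), but paxxel is never obtained.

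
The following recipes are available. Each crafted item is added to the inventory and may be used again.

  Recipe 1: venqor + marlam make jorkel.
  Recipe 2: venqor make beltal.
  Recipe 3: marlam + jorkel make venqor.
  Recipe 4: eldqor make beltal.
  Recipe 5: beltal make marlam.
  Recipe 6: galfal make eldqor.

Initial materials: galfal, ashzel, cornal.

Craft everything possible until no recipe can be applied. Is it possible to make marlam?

Using Recipe 6, galfal makes eldqor.
eldqor → beltal (Recipe 4).
Using Recipe 5, beltal makes marlam.

Yes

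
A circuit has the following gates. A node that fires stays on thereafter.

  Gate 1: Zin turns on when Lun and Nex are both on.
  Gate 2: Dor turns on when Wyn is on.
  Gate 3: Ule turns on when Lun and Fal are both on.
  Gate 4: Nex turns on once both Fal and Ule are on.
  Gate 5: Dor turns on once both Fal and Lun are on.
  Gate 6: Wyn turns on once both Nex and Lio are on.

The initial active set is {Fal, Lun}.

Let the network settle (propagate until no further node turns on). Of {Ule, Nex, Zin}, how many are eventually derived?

Gate 3: Lun and Fal on → Ule on.
Fal and Ule are on, so Nex turns on (Gate 4).
Lun and Nex are on, so Zin turns on (Gate 1).
Ule: reached.
Nex: reached.
Zin: reached.
All 3 are reached.

3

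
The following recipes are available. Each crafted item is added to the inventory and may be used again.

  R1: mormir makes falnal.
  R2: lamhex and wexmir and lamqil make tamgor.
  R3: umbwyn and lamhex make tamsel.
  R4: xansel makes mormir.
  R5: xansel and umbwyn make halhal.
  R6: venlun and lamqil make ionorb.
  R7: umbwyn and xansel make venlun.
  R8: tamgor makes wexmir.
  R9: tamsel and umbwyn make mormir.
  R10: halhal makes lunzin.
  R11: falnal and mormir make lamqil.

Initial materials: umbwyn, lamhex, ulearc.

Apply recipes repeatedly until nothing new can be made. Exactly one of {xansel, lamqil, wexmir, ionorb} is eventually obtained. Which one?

umbwyn and lamhex → tamsel (R3).
Using R9, tamsel and umbwyn make mormir.
mormir → falnal (R1).
falnal and mormir → lamqil (R11).
ionorb would need venlun and lamqil (R6), but venlun is never obtained. No rule produces xansel, and it is not given. wexmir would need tamgor (R8), but tamgor is never obtained.

lamqil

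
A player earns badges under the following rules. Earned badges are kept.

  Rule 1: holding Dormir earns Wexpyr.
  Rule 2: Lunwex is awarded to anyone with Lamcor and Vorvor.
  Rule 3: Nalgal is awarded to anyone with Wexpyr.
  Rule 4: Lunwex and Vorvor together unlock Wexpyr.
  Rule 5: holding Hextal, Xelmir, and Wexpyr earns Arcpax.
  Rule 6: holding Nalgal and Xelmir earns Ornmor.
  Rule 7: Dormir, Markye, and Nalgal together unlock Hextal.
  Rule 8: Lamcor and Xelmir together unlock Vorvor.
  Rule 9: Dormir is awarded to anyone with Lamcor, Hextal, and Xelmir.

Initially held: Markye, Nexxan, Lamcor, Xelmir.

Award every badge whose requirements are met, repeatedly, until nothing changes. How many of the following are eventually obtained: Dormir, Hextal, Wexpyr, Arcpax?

1

With Lamcor and Xelmir, Vorvor is earned (Rule 8).
With Lamcor and Vorvor, Lunwex is earned (Rule 2).
With Lunwex and Vorvor, Wexpyr is earned (Rule 4).
Dormir would need Lamcor, Hextal, and Xelmir (Rule 9), but Hextal is never earned.
Hextal would need Dormir, Markye, and Nalgal (Rule 7), but Dormir is never earned.
Wexpyr: reached.
Arcpax would need Hextal, Xelmir, and Wexpyr (Rule 5), but Hextal is never earned.
Reached: Wexpyr — 1 of the 4.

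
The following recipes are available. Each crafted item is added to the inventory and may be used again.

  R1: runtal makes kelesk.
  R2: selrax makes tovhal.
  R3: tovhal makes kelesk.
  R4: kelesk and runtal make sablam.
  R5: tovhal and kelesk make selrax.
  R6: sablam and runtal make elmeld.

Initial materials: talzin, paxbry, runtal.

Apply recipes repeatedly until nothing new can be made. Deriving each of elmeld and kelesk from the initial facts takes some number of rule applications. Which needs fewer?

kelesk

kelesk: Using R1, runtal makes kelesk. [1 rule application]
elmeld: Using R1, runtal makes kelesk. Using R4, kelesk and runtal make sablam. sablam and runtal → elmeld (R6). [3 rule applications]
kelesk needs fewer.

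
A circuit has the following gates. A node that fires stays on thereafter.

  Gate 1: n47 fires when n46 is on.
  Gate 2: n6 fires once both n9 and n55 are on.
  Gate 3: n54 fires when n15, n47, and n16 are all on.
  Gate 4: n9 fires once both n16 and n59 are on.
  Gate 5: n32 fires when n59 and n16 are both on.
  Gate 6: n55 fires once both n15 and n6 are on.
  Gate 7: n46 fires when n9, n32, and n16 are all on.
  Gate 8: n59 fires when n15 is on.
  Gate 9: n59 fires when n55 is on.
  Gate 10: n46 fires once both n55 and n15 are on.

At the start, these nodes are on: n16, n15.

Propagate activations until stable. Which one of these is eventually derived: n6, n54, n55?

n54

Gate 8: n15 on → n59 on.
Gate 5: n59 and n16 on → n32 on.
Gate 4: n16 and n59 on → n9 on.
Gate 7: n9, n32, and n16 on → n46 on.
n46 is on, so n47 fires (Gate 1).
n15, n47, and n16 are on, so n54 fires (Gate 3).
n55 would need n15 and n6 (Gate 6), but n6 never turns on. n6 would need n9 and n55 (Gate 2), but n55 never turns on.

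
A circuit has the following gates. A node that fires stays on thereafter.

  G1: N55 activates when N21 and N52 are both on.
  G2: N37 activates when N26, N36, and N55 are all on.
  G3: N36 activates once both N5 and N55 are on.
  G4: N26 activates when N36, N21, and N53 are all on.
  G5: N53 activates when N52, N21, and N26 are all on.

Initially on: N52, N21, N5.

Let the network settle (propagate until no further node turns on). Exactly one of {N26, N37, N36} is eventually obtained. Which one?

N36

N21 and N52 are on, so N55 activates (G1).
N5 and N55 are on, so N36 activates (G3).
N37 would need N26, N36, and N55 (G2), but N26 never turns on. N26 would need N36, N21, and N53 (G4), but N53 never turns on.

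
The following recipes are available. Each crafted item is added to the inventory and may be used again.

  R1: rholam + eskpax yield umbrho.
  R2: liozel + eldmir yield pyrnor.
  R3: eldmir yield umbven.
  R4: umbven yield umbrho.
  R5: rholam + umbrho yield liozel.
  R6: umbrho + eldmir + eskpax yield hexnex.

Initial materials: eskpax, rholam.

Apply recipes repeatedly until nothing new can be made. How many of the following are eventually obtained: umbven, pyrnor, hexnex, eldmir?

umbven would need eldmir (R3), but eldmir is never obtained.
pyrnor would need liozel and eldmir (R2), but eldmir is never obtained.
hexnex would need umbrho, eldmir, and eskpax (R6), but eldmir is never obtained.
No rule produces eldmir, and it is not given.
None of the 4 are reached.

0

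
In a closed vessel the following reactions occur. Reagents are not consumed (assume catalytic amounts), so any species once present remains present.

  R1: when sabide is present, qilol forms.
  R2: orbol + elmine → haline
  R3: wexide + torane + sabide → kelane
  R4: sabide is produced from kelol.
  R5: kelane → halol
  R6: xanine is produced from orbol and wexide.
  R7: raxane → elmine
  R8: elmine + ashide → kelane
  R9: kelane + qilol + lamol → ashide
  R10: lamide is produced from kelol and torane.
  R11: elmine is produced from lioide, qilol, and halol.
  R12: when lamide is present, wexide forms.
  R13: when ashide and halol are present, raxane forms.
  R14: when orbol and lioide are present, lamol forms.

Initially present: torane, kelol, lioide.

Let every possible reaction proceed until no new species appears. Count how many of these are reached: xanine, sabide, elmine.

2

kelol and torane present → lamide forms (R10).
kelol present → sabide forms (R4).
sabide present → qilol forms (R1).
lamide present → wexide forms (R12).
wexide, torane, and sabide present → kelane forms (R3).
kelane present → halol forms (R5).
lioide, qilol, and halol present → elmine forms (R11).
xanine would need orbol and wexide (R6), but orbol never forms.
sabide: reached.
elmine: reached.
Reached: sabide and elmine — 2 of the 3.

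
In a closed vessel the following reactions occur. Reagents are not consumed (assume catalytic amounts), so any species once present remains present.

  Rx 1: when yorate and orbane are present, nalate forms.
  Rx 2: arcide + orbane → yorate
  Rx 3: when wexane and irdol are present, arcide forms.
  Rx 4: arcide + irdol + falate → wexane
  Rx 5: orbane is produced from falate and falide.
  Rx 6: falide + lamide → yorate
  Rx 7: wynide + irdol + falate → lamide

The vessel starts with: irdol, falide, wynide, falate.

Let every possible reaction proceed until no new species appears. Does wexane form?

No

wexane would need arcide, irdol, and falate (Rx 4), but arcide never forms.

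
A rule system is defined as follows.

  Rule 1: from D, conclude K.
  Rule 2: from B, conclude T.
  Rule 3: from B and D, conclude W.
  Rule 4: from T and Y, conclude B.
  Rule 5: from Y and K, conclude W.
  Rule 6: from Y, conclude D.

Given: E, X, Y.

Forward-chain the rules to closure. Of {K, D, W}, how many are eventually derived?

3

Y holds, so D follows (Rule 6).
D holds, so K follows (Rule 1).
From Y and K, Rule 5 gives W.
K: reached.
D: reached.
W: reached.
All 3 are reached.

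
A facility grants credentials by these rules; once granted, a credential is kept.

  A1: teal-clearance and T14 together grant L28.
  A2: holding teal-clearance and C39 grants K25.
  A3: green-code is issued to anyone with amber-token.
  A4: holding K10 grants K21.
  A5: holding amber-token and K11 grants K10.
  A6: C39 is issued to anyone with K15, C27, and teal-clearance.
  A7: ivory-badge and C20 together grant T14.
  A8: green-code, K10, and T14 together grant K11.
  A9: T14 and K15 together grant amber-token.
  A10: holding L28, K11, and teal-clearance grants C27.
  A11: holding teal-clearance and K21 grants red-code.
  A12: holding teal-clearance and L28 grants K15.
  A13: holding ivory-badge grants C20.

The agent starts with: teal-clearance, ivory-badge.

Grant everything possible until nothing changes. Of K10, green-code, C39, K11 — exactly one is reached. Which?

green-code

Holding ivory-badge grants C20 (A13).
Holding ivory-badge and C20 grants T14 (A7).
Holding teal-clearance and T14 grants L28 (A1).
Holding teal-clearance and L28 grants K15 (A12).
Holding T14 and K15 grants amber-token (A9).
Holding amber-token grants green-code (A3).
K10 would need amber-token and K11 (A5), but K11 is never granted. K11 would need green-code, K10, and T14 (A8), but K10 is never granted. C39 would need K15, C27, and teal-clearance (A6), but C27 is never granted.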